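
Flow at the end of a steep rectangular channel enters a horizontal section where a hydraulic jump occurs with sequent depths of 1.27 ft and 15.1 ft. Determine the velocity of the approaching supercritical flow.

For a rectangular channel the momentum equation gives q² = ½·g·y₁·y₂·(y₁ + y₂) = ½×32.2×1.27×15.1×16.4 = 5054.
q = √5054 = 71.1 ft²/s.
V₁ = q/y₁ = 71.1/1.27 = 56.0 ft/s.

V₁ = 56.0 ft/s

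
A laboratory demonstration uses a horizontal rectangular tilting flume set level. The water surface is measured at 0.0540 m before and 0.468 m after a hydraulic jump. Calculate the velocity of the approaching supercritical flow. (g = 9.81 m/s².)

V₁ = 4.71 m/s

For a rectangular channel the momentum equation gives q² = ½·g·y₁·y₂·(y₁ + y₂) = ½×9.81×0.0540×0.468×0.522 = 0.0647.
q = √0.0647 = 0.254 m²/s.
V₁ = q/y₁ = 0.254/0.0540 = 4.71 m/s.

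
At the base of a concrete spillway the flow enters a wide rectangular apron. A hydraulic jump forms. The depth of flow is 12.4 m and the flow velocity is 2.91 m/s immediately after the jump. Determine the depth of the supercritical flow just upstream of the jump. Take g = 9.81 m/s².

y₁ = 1.54 m

Fr₂ = V₂/√(g·y₂) = 2.91/√(9.81×12.4) = 0.264.
Applying the sequent-depth relation in reverse, y₁/y₂ = ½[√(1 + 8Fr₂²) − 1] = ½[√1.557 − 1] = 0.124.
y₁ = 0.124 × 12.4 = 1.54 m.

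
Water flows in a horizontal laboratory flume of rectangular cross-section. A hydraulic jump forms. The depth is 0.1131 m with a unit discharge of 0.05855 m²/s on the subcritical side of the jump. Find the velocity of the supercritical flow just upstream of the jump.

V₁ = 1.453 m/s

V₂ = q/y₂ = 0.05855/0.1131 = 0.5177 m/s; Fr₂ = V₂/√(g·y₂) = 0.4915.
The Bélanger relation is symmetric: y₁/y₂ = ½[√(1 + 8Fr₂²) − 1] = ½[√2.9324 − 1] = 0.3562.
y₁ = 0.3562 × 0.1131 = 0.04029 m.
V₁ = q/y₁ = 0.05855/0.04029 = 1.453 m/s.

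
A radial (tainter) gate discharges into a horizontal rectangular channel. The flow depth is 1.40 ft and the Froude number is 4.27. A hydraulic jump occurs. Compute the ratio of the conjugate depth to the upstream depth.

y₂/y₁ = 5.56

Fr₁ = 4.27 (given).
Bélanger equation: y₂/y₁ = ½[√(1 + 8Fr₁²) − 1] = ½[√146.9 − 1] = 5.56.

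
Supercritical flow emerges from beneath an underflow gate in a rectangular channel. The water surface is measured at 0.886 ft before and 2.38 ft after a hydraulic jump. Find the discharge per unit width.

For a rectangular channel the momentum equation gives q² = ½·g·y₁·y₂·(y₁ + y₂) = ½×32.2×0.886×2.38×3.27 = 111.
q = √111 = 10.5 ft²/s.

q = 10.5 ft²/s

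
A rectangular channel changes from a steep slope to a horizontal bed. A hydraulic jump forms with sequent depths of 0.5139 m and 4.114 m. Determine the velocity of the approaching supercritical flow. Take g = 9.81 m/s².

V₁ = 13.48 m/s

For a rectangular channel the momentum equation gives q² = ½·g·y₁·y₂·(y₁ + y₂) = ½×9.81×0.5139×4.114×4.628 = 47.99.
q = √47.99 = 6.928 m²/s.
V₁ = q/y₁ = 6.928/0.5139 = 13.48 m/s.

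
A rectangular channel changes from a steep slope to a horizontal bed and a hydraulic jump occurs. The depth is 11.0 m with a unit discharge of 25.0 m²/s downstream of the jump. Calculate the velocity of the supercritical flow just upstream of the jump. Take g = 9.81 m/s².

V₂ = q/y₂ = 25.0/11.0 = 2.27 m/s; Fr₂ = V₂/√(g·y₂) = 0.219.
From the momentum equation (using Fr₂), y₁/y₂ = ½[√(1 + 8Fr₂²) − 1] = ½[√1.383 − 1] = 0.0880.
y₁ = 0.0880 × 11.0 = 0.968 m.
V₁ = q/y₁ = 25.0/0.968 = 25.8 m/s.

V₁ = 25.8 m/s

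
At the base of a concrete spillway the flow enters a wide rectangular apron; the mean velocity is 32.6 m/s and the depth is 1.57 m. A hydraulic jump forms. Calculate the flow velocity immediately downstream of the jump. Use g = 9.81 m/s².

Fr₁ = V₁/√(g·y₁) = 32.6/√(9.81×1.57) = 8.31.
Sequent-depth ratio: y₂/y₁ = ½[√(1 + 8Fr₁²) − 1] = ½[√553.0 − 1] = 11.3.
y₂ = 11.3 × 1.57 = 17.7 m.
q = V₁·y₁ = 32.6 × 1.57 = 51.2 m²/s.
V₂ = q/y₂ = 51.2/17.7 = 2.90 m/s.

V₂ = 2.90 m/s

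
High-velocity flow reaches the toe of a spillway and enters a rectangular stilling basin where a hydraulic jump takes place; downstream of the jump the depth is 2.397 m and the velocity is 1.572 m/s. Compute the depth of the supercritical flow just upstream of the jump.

y₁ = 0.4275 m

Fr₂ = V₂/√(g·y₂) = 1.572/√(9.81×2.397) = 0.3242.
From the momentum equation (using Fr₂), y₁/y₂ = ½[√(1 + 8Fr₂²) − 1] = ½[√1.8407 − 1] = 0.1784.
y₁ = 0.1784 × 2.397 = 0.4275 m.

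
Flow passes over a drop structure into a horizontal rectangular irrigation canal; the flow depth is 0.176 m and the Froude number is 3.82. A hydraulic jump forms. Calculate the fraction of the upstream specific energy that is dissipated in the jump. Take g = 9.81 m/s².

Fr₁ = 3.82 (given).
Bélanger equation: y₂/y₁ = ½[√(1 + 8Fr₁²) − 1] = ½[√117.7 − 1] = 4.93.
y₂ = 4.93 × 0.176 = 0.867 m.
E₁ = y₁(1 + Fr₁²/2) = 0.176×(1 + 3.82²/2) = 1.46 m. ΔE = (y₂ − y₁)³/(4y₁y₂) = 0.540 m. ΔE/E₁ = 0.540/1.46 = 0.370.

ΔE/E₁ = 0.370 (37.0%)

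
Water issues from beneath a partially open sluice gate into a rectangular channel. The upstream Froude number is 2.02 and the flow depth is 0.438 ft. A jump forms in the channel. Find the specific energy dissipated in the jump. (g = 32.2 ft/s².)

ΔE = 0.125 ft

Fr₁ = 2.02 (given).
Sequent-depth ratio: y₂/y₁ = ½[√(1 + 8Fr₁²) − 1] = ½[√33.64 − 1] = 2.40.
y₂ = 2.40 × 0.438 = 1.05 ft.
Head loss: ΔE = (y₂ − y₁)³/(4y₁y₂) = (1.05 − 0.438)³/(4×0.438×1.05) = 0.231/1.84 = 0.125 ft.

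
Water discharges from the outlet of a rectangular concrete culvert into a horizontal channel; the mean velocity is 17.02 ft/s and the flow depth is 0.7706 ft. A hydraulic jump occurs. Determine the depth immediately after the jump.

Fr₁ = V₁/√(g·y₁) = 17.02/√(32.2×0.7706) = 3.417.
By Bélanger, y₂/y₁ = ½[√(1 + 8Fr₁²) − 1] = ½[√94.395 − 1] = 4.358.
y₂ = 4.358 × 0.7706 = 3.358 ft.

y₂ = 3.358 ft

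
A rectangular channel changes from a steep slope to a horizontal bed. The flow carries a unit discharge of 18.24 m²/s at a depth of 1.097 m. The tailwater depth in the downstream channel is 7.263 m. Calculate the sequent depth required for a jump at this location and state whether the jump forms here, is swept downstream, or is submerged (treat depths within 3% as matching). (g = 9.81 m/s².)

y₂ = 7.334 m; the jump forms here

V₁ = q/y₁ = 18.24/1.097 = 16.63 m/s. Fr₁ = V₁/√(g·y₁) = 16.63/√(9.81×1.097) = 5.069.
By Bélanger, y₂/y₁ = ½[√(1 + 8Fr₁²) − 1] = ½[√206.52 − 1] = 6.685.
y₂ = 6.685 × 1.097 = 7.334 m.
Tailwater y_tw = 7.263 m: y_tw ≈ y₂, so the jump forms here.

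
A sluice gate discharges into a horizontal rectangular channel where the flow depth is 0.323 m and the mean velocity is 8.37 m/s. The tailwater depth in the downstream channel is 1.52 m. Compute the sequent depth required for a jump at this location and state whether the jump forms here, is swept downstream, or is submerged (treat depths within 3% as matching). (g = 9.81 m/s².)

Fr₁ = V₁/√(g·y₁) = 8.37/√(9.81×0.323) = 4.70.
By Bélanger, y₂/y₁ = ½[√(1 + 8Fr₁²) − 1] = ½[√177.9 − 1] = 6.17.
y₂ = 6.17 × 0.323 = 1.99 m.
Tailwater y_tw = 1.52 m: y_tw < y₂, so the jump is swept downstream.

y₂ = 1.99 m; the jump is swept downstream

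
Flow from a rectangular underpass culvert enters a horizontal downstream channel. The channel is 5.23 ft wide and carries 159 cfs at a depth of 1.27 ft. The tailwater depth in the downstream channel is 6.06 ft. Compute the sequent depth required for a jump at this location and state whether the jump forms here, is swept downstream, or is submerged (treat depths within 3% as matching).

q = Q/b = 159/5.23 = 30.4 ft²/s; V₁ = q/y₁ = 23.9 ft/s. Fr₁ = V₁/√(g·y₁) = 3.74.
Bélanger equation: y₂/y₁ = ½[√(1 + 8Fr₁²) − 1] = ½[√113.1 − 1] = 4.82.
y₂ = 4.82 × 1.27 = 6.12 ft.
Tailwater y_tw = 6.06 ft: y_tw ≈ y₂, so the jump forms here.

y₂ = 6.12 ft; the jump forms here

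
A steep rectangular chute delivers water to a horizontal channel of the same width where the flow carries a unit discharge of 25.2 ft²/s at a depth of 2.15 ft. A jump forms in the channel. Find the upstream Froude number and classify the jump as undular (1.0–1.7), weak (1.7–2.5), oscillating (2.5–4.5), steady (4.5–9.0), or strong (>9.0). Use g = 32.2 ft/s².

V₁ = q/y₁ = 25.2/2.15 = 11.7 ft/s. Fr₁ = V₁/√(g·y₁) = 11.7/√(32.2×2.15) = 1.41.
Fr₁ = 1.41 lies in the undular range.

Fr₁ = 1.41; undular jump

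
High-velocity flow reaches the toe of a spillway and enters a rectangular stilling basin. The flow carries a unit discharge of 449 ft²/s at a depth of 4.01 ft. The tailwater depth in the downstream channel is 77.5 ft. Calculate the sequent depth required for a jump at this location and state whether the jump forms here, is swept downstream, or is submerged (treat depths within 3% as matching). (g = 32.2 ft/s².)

y₂ = 53.9 ft; the jump is submerged

V₁ = q/y₁ = 449/4.01 = 112 ft/s. Fr₁ = V₁/√(g·y₁) = 112/√(32.2×4.01) = 9.85.
Sequent-depth ratio: y₂/y₁ = ½[√(1 + 8Fr₁²) − 1] = ½[√777.8 − 1] = 13.4.
y₂ = 13.4 × 4.01 = 53.9 ft.
Tailwater y_tw = 77.5 ft: y_tw > y₂, so the jump is submerged.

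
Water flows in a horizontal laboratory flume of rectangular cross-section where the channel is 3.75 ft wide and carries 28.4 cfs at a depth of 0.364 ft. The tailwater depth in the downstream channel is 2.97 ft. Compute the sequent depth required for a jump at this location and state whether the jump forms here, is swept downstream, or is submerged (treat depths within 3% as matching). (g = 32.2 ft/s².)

q = Q/b = 28.4/3.75 = 7.57 ft²/s; V₁ = q/y₁ = 20.8 ft/s. Fr₁ = V₁/√(g·y₁) = 6.08.
From the momentum equation for a rectangular channel, y₂/y₁ = ½[√(1 + 8Fr₁²) − 1] = ½[√296.5 − 1] = 8.11.
y₂ = 8.11 × 0.364 = 2.95 ft.
Tailwater y_tw = 2.97 ft: y_tw ≈ y₂, so the jump forms here.

y₂ = 2.95 ft; the jump forms here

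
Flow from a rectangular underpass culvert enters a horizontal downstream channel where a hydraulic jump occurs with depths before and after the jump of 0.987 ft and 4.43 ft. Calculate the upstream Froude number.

Fr₁ = 3.51

For a rectangular channel the momentum equation gives q² = ½·g·y₁·y₂·(y₁ + y₂) = ½×32.2×0.987×4.43×5.42 = 381.
q = √381 = 19.5 ft²/s.
V₁ = q/y₁ = 19.8 ft/s; Fr₁ = V₁/√(g·y₁) = 3.51.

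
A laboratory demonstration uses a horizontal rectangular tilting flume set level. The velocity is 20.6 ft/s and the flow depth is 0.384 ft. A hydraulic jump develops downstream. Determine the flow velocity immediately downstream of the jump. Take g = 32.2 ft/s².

Fr₁ = V₁/√(g·y₁) = 20.6/√(32.2×0.384) = 5.86.
Sequent-depth ratio: y₂/y₁ = ½[√(1 + 8Fr₁²) − 1] = ½[√275.6 − 1] = 7.80.
y₂ = 7.80 × 0.384 = 3.00 ft.
q = V₁·y₁ = 20.6 × 0.384 = 7.91 ft²/s.
V₂ = q/y₂ = 7.91/3.00 = 2.64 ft/s.

V₂ = 2.64 ft/s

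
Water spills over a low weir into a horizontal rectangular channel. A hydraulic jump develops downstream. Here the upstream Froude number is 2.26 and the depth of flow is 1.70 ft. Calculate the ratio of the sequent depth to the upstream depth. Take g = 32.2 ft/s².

y₂/y₁ = 2.73

Fr₁ = 2.26 (given).
From the momentum equation for a rectangular channel, y₂/y₁ = ½[√(1 + 8Fr₁²) − 1] = ½[√41.86 − 1] = 2.73.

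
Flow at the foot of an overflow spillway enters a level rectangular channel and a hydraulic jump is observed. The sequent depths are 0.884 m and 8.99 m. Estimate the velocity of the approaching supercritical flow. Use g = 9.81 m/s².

V₁ = 22.2 m/s

For a rectangular channel the momentum equation gives q² = ½·g·y₁·y₂·(y₁ + y₂) = ½×9.81×0.884×8.99×9.87 = 385.
q = √385 = 19.6 m²/s.
V₁ = q/y₁ = 19.6/0.884 = 22.2 m/s.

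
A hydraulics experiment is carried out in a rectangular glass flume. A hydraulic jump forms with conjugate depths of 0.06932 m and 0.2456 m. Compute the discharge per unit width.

q = 0.1622 m²/s

For a rectangular channel the momentum equation gives q² = ½·g·y₁·y₂·(y₁ + y₂) = ½×9.81×0.06932×0.2456×0.3149 = 0.02630.
q = √0.02630 = 0.1622 m²/s.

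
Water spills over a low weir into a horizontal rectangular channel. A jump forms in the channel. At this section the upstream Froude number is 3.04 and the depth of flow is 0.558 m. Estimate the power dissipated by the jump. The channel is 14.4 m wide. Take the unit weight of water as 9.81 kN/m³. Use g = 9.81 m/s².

Fr₁ = 3.04 (given).
Bélanger equation: y₂/y₁ = ½[√(1 + 8Fr₁²) − 1] = ½[√74.93 − 1] = 3.83.
y₂ = 3.83 × 0.558 = 2.14 m.
V₁ = Fr₁·√(g·y₁) = 3.04×√(9.81×0.558) = 7.11 m/s; q = V₁·y₁ = 3.97 m²/s. V₂ = q/y₂ = 3.97/2.14 = 1.86 m/s. E₁ = y₁ + V₁²/2g = 3.14 m; E₂ = y₂ + V₂²/2g = 2.31 m. ΔE = E₁ − E₂ = 0.824 m.
Q = q·b = 3.97 × 14.4 = 57.2 m³/s. P = γ·Q·ΔE = 9.81 × 57.2 × 0.824 = 462 kW.

P = 462 kW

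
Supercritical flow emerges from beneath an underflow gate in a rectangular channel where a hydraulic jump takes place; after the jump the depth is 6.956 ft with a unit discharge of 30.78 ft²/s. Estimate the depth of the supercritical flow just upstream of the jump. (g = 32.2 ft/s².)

V₂ = q/y₂ = 30.78/6.956 = 4.425 ft/s; Fr₂ = V₂/√(g·y₂) = 0.2957.
Since the conjugate-depth ratio holds either way, y₁/y₂ = ½[√(1 + 8Fr₂²) − 1] = ½[√1.6993 − 1] = 0.1518.
y₁ = 0.1518 × 6.956 = 1.056 ft.

y₁ = 1.056 ft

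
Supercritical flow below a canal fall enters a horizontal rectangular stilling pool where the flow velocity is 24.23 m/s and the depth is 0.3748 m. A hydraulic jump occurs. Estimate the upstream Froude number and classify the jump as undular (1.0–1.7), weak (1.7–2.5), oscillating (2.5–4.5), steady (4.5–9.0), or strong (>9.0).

Fr₁ = V₁/√(g·y₁) = 24.23/√(9.81×0.3748) = 12.64.
Fr₁ = 12.64 lies in the strong range.

Fr₁ = 12.64; strong jump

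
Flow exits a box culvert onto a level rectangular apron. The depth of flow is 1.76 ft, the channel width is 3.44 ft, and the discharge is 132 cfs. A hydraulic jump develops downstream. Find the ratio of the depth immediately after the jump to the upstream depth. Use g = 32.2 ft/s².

q = Q/b = 132/3.44 = 38.4 ft²/s; V₁ = q/y₁ = 21.8 ft/s. Fr₁ = V₁/√(g·y₁) = 2.90.
By Bélanger, y₂/y₁ = ½[√(1 + 8Fr₁²) − 1] = ½[√68.10 − 1] = 3.63.

y₂/y₁ = 3.63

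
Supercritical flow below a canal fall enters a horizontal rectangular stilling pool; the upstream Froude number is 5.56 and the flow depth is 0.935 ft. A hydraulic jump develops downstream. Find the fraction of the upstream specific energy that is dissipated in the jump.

ΔE/E₁ = 0.534 (53.4%)

Fr₁ = 5.56 (given).
By Bélanger, y₂/y₁ = ½[√(1 + 8Fr₁²) − 1] = ½[√248.3 − 1] = 7.38.
y₂ = 7.38 × 0.935 = 6.90 ft.
E₁ = y₁(1 + Fr₁²/2) = 0.935×(1 + 5.56²/2) = 15.4 ft. ΔE = (y₂ − y₁)³/(4y₁y₂) = 8.22 ft. ΔE/E₁ = 8.22/15.4 = 0.534.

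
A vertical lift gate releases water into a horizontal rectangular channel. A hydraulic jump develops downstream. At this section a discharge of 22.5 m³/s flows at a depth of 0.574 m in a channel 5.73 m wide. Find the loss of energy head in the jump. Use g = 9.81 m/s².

q = Q/b = 22.5/5.73 = 3.93 m²/s; V₁ = q/y₁ = 6.84 m/s. Fr₁ = V₁/√(g·y₁) = 2.88.
Bélanger equation: y₂/y₁ = ½[√(1 + 8Fr₁²) − 1] = ½[√67.49 − 1] = 3.61.
y₂ = 3.61 × 0.574 = 2.07 m.
V₂ = q/y₂ = 3.93/2.07 = 1.90 m/s. E₁ = y₁ + V₁²/2g = 2.96 m; E₂ = y₂ + V₂²/2g = 2.25 m. ΔE = E₁ − E₂ = 0.705 m.

ΔE = 0.705 m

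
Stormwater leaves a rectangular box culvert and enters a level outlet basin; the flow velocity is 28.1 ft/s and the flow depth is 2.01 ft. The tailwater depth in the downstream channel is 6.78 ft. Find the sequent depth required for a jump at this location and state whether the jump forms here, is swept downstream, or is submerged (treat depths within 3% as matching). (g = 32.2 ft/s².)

Fr₁ = V₁/√(g·y₁) = 28.1/√(32.2×2.01) = 3.49.
By Bélanger, y₂/y₁ = ½[√(1 + 8Fr₁²) − 1] = ½[√98.60 − 1] = 4.46.
y₂ = 4.46 × 2.01 = 8.97 ft.
Tailwater y_tw = 6.78 ft: y_tw < y₂, so the jump is swept downstream.

y₂ = 8.97 ft; the jump is swept downstream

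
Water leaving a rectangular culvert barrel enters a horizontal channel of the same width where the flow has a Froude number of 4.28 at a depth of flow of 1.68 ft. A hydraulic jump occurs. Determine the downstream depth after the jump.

y₂ = 9.36 ft

Fr₁ = 4.28 (given).
From the momentum equation for a rectangular channel, y₂/y₁ = ½[√(1 + 8Fr₁²) − 1] = ½[√147.5 − 1] = 5.57.
y₂ = 5.57 × 1.68 = 9.36 ft.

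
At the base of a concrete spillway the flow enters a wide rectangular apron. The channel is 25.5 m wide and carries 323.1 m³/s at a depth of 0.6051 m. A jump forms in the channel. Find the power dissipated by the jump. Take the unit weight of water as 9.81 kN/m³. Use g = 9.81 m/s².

q = Q/b = 323.1/25.5 = 12.67 m²/s; V₁ = q/y₁ = 20.94 m/s. Fr₁ = V₁/√(g·y₁) = 8.595.
From the momentum equation for a rectangular channel, y₂/y₁ = ½[√(1 + 8Fr₁²) − 1] = ½[√591.93 − 1] = 11.66.
y₂ = 11.66 × 0.6051 = 7.058 m.
Head loss: ΔE = (y₂ − y₁)³/(4y₁y₂) = (7.058 − 0.6051)³/(4×0.6051×7.058) = 268.7/17.08 = 15.73 m.
P = γ·Q·ΔE = 9.81 × 323.1 × 15.73 = 49860 kW.

P = 49860 kW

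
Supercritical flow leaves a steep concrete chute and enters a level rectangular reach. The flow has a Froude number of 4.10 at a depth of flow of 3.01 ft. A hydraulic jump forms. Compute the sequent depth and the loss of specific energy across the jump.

Fr₁ = 4.10 (given).
By Bélanger, y₂/y₁ = ½[√(1 + 8Fr₁²) − 1] = ½[√135.5 − 1] = 5.32.
y₂ = 5.32 × 3.01 = 16.0 ft.
V₁ = Fr₁·√(g·y₁) = 4.10×√(32.2×3.01) = 40.4 ft/s; q = V₁·y₁ = 121 ft²/s. V₂ = q/y₂ = 121/16.0 = 7.59 ft/s. E₁ = y₁ + V₁²/2g = 28.3 ft; E₂ = y₂ + V₂²/2g = 16.9 ft. ΔE = E₁ − E₂ = 11.4 ft.

y₂ = 16.0 ft; ΔE = 11.4 ft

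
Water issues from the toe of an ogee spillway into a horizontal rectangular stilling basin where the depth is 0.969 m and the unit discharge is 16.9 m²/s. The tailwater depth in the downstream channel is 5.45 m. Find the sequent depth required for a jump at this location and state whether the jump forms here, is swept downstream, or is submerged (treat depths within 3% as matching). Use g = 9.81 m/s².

V₁ = q/y₁ = 16.9/0.969 = 17.4 m/s. Fr₁ = V₁/√(g·y₁) = 17.4/√(9.81×0.969) = 5.66.
Bélanger equation: y₂/y₁ = ½[√(1 + 8Fr₁²) − 1] = ½[√257.0 − 1] = 7.52.
y₂ = 7.52 × 0.969 = 7.28 m.
Tailwater y_tw = 5.45 m: y_tw < y₂, so the jump is swept downstream.

y₂ = 7.28 m; the jump is swept downstream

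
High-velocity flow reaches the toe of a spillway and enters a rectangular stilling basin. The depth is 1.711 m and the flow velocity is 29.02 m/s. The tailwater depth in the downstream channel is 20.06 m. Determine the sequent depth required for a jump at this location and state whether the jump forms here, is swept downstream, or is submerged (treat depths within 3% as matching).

Fr₁ = V₁/√(g·y₁) = 29.02/√(9.81×1.711) = 7.083.
Bélanger equation: y₂/y₁ = ½[√(1 + 8Fr₁²) − 1] = ½[√402.39 − 1] = 9.530.
y₂ = 9.530 × 1.711 = 16.31 m.
Tailwater y_tw = 20.06 m: y_tw > y₂, so the jump is submerged.

y₂ = 16.31 m; the jump is submerged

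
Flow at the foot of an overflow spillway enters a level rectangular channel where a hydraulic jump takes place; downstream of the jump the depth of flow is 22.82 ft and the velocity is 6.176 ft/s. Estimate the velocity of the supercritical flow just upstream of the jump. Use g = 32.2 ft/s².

Fr₂ = V₂/√(g·y₂) = 6.176/√(32.2×22.82) = 0.2278.
Since the conjugate-depth ratio holds either way, y₁/y₂ = ½[√(1 + 8Fr₂²) − 1] = ½[√1.4153 − 1] = 0.09483.
y₁ = 0.09483 × 22.82 = 2.164 ft.
V₁ = q/y₁ = 140.9/2.164 = 65.13 ft/s.

V₁ = 65.13 ft/s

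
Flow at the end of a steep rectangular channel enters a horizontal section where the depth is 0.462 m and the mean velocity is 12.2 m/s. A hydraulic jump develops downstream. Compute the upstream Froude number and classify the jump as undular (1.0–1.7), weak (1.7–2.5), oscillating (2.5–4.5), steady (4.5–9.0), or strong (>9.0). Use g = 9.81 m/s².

Fr₁ = 5.73; steady jump

Fr₁ = V₁/√(g·y₁) = 12.2/√(9.81×0.462) = 5.73.
Fr₁ = 5.73 lies in the steady range.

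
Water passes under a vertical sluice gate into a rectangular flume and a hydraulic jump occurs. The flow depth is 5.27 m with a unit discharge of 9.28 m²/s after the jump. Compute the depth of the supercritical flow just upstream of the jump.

y₁ = 0.570 m

V₂ = q/y₂ = 9.28/5.27 = 1.76 m/s; Fr₂ = V₂/√(g·y₂) = 0.245.
From the momentum equation (using Fr₂), y₁/y₂ = ½[√(1 + 8Fr₂²) − 1] = ½[√1.480 − 1] = 0.108.
y₁ = 0.108 × 5.27 = 0.570 m.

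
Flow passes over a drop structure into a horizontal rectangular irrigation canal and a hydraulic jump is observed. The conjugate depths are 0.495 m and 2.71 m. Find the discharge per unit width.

For a rectangular channel the momentum equation gives q² = ½·g·y₁·y₂·(y₁ + y₂) = ½×9.81×0.495×2.71×3.21 = 21.1.
q = √21.1 = 4.59 m²/s.

q = 4.59 m²/s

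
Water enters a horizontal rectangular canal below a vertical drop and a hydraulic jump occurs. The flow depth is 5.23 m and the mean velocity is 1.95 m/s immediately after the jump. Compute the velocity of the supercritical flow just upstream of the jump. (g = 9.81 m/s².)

Fr₂ = V₂/√(g·y₂) = 1.95/√(9.81×5.23) = 0.272.
The Bélanger relation is symmetric: y₁/y₂ = ½[√(1 + 8Fr₂²) − 1] = ½[√1.593 − 1] = 0.131.
y₁ = 0.131 × 5.23 = 0.685 m.
V₁ = q/y₁ = 10.2/0.685 = 14.9 m/s.

V₁ = 14.9 m/s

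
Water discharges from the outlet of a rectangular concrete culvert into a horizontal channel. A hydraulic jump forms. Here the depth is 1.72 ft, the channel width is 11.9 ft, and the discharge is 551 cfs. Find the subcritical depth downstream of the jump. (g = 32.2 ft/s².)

q = Q/b = 551/11.9 = 46.3 ft²/s; V₁ = q/y₁ = 26.9 ft/s. Fr₁ = V₁/√(g·y₁) = 3.62.
Conjugate-depth relation: y₂/y₁ = ½[√(1 + 8Fr₁²) − 1] = ½[√105.7 − 1] = 4.64.
y₂ = 4.64 × 1.72 = 7.98 ft.

y₂ = 7.98 ft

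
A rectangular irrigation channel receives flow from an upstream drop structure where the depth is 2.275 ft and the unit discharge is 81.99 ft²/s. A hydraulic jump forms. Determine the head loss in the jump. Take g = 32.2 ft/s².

V₁ = q/y₁ = 81.99/2.275 = 36.04 ft/s. Fr₁ = V₁/√(g·y₁) = 36.04/√(32.2×2.275) = 4.211.
By Bélanger, y₂/y₁ = ½[√(1 + 8Fr₁²) − 1] = ½[√142.84 − 1] = 5.476.
y₂ = 5.476 × 2.275 = 12.46 ft.
V₂ = q/y₂ = 81.99/12.46 = 6.582 ft/s. E₁ = y₁ + V₁²/2g = 22.44 ft; E₂ = y₂ + V₂²/2g = 13.13 ft. ΔE = E₁ − E₂ = 9.313 ft.

ΔE = 9.313 ft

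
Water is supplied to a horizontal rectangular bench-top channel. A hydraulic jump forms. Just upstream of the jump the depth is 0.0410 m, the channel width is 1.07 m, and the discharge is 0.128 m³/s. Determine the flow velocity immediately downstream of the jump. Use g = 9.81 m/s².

V₂ = 0.484 m/s

q = Q/b = 0.128/1.07 = 0.120 m²/s; V₁ = q/y₁ = 2.92 m/s. Fr₁ = V₁/√(g·y₁) = 4.60.
Bélanger equation: y₂/y₁ = ½[√(1 + 8Fr₁²) − 1] = ½[√170.3 − 1] = 6.03.
y₂ = 6.03 × 0.0410 = 0.247 m.
V₂ = q/y₂ = 0.120/0.247 = 0.484 m/s.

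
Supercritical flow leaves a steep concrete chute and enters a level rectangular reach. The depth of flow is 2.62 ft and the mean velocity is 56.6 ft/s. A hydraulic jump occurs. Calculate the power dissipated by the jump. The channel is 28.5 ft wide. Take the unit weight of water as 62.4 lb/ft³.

Fr₁ = V₁/√(g·y₁) = 56.6/√(32.2×2.62) = 6.16.
From the momentum equation for a rectangular channel, y₂/y₁ = ½[√(1 + 8Fr₁²) − 1] = ½[√304.8 − 1] = 8.23.
y₂ = 8.23 × 2.62 = 21.6 ft.
Head loss: ΔE = (y₂ − y₁)³/(4y₁y₂) = (21.6 − 2.62)³/(4×2.62×21.6) = 6794/226 = 30.1 ft.
q = V₁·y₁ = 56.6 × 2.62 = 148 ft²/s. Q = q·b = 148 × 28.5 = 4226 cfs. P = γ·Q·ΔE/550 = 62.4 × 4226 × 30.1 / 550 = 14418 hp.

P = 14418 hp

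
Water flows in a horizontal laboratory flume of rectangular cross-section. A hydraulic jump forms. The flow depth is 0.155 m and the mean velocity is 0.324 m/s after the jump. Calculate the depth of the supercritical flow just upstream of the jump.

y₁ = 0.0191 m

Fr₂ = V₂/√(g·y₂) = 0.324/√(9.81×0.155) = 0.263.
The Bélanger relation is symmetric: y₁/y₂ = ½[√(1 + 8Fr₂²) − 1] = ½[√1.552 − 1] = 0.123.
y₁ = 0.123 × 0.155 = 0.0191 m.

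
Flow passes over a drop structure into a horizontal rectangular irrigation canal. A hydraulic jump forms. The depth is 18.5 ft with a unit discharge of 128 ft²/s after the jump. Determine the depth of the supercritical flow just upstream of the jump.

y₁ = 2.61 ft

V₂ = q/y₂ = 128/18.5 = 6.92 ft/s; Fr₂ = V₂/√(g·y₂) = 0.283.
Since the conjugate-depth ratio holds either way, y₁/y₂ = ½[√(1 + 8Fr₂²) − 1] = ½[√1.643 − 1] = 0.141.
y₁ = 0.141 × 18.5 = 2.61 ft.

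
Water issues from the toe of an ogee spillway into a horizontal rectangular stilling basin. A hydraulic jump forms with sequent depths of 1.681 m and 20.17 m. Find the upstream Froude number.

For a rectangular channel the momentum equation gives q² = ½·g·y₁·y₂·(y₁ + y₂) = ½×9.81×1.681×20.17×21.85 = 3634.
q = √3634 = 60.28 m²/s.
V₁ = q/y₁ = 35.86 m/s; Fr₁ = V₁/√(g·y₁) = 8.831.

Fr₁ = 8.831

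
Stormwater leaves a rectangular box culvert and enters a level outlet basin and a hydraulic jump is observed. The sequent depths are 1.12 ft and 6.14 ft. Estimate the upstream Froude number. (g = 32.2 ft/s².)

For a rectangular channel the momentum equation gives q² = ½·g·y₁·y₂·(y₁ + y₂) = ½×32.2×1.12×6.14×7.26 = 804.
q = √804 = 28.4 ft²/s.
V₁ = q/y₁ = 25.3 ft/s; Fr₁ = V₁/√(g·y₁) = 4.22.

Fr₁ = 4.22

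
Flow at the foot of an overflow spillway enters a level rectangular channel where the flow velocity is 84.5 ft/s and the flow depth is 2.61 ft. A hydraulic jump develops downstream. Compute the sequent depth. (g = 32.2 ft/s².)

y₂ = 32.7 ft

Fr₁ = V₁/√(g·y₁) = 84.5/√(32.2×2.61) = 9.22.
From the momentum equation for a rectangular channel, y₂/y₁ = ½[√(1 + 8Fr₁²) − 1] = ½[√680.7 − 1] = 12.5.
y₂ = 12.5 × 2.61 = 32.7 ft.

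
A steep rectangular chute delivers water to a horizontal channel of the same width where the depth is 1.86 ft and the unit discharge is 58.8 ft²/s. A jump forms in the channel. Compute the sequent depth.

y₂ = 9.86 ft

V₁ = q/y₁ = 58.8/1.86 = 31.6 ft/s. Fr₁ = V₁/√(g·y₁) = 31.6/√(32.2×1.86) = 4.08.
From the momentum equation for a rectangular channel, y₂/y₁ = ½[√(1 + 8Fr₁²) − 1] = ½[√134.5 − 1] = 5.30.
y₂ = 5.30 × 1.86 = 9.86 ft.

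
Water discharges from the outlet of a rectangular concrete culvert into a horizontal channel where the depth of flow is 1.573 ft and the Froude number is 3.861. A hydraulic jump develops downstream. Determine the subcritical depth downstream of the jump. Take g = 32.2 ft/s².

Fr₁ = 3.861 (given).
Sequent-depth ratio: y₂/y₁ = ½[√(1 + 8Fr₁²) − 1] = ½[√120.26 − 1] = 4.983.
y₂ = 4.983 × 1.573 = 7.838 ft.

y₂ = 7.838 ft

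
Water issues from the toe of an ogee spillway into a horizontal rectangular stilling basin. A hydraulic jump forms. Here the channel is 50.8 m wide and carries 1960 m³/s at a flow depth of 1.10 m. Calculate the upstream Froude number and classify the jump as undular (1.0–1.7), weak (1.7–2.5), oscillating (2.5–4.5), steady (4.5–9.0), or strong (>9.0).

q = Q/b = 1960/50.8 = 38.6 m²/s; V₁ = q/y₁ = 35.1 m/s. Fr₁ = V₁/√(g·y₁) = 10.7.
Fr₁ = 10.7 lies in the strong range.

Fr₁ = 10.7; strong jump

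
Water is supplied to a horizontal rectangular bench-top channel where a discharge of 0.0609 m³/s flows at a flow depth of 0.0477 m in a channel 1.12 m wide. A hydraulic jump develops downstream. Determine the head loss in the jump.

q = Q/b = 0.0609/1.12 = 0.0544 m²/s; V₁ = q/y₁ = 1.14 m/s. Fr₁ = V₁/√(g·y₁) = 1.67.
From the momentum equation for a rectangular channel, y₂/y₁ = ½[√(1 + 8Fr₁²) − 1] = ½[√23.22 − 1] = 1.91.
y₂ = 1.91 × 0.0477 = 0.0911 m.
Head loss: ΔE = (y₂ − y₁)³/(4y₁y₂) = (0.0911 − 0.0477)³/(4×0.0477×0.0911) = 0.0000816/0.0174 = 0.00469 m.

ΔE = 0.00469 m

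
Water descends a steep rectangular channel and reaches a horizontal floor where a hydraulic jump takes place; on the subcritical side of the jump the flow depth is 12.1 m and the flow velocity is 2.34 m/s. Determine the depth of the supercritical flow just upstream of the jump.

Fr₂ = V₂/√(g·y₂) = 2.34/√(9.81×12.1) = 0.215.
From the momentum equation (using Fr₂), y₁/y₂ = ½[√(1 + 8Fr₂²) − 1] = ½[√1.369 − 1] = 0.0850.
y₁ = 0.0850 × 12.1 = 1.03 m.

y₁ = 1.03 m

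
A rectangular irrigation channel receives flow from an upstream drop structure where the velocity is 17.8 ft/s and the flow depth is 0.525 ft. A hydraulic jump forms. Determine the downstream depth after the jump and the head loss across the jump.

Fr₁ = V₁/√(g·y₁) = 17.8/√(32.2×0.525) = 4.33.
Sequent-depth ratio: y₂/y₁ = ½[√(1 + 8Fr₁²) − 1] = ½[√150.9 − 1] = 5.64.
y₂ = 5.64 × 0.525 = 2.96 ft.
Head loss: ΔE = (y₂ − y₁)³/(4y₁y₂) = (2.96 − 0.525)³/(4×0.525×2.96) = 14.5/6.22 = 2.33 ft.

y₂ = 2.96 ft; ΔE = 2.33 ft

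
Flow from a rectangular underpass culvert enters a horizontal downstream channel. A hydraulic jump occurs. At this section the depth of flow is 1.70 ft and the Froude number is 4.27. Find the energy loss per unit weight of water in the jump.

ΔE = 7.25 ft

Fr₁ = 4.27 (given).
Sequent-depth ratio: y₂/y₁ = ½[√(1 + 8Fr₁²) − 1] = ½[√146.9 − 1] = 5.56.
y₂ = 5.56 × 1.70 = 9.45 ft.
Head loss: ΔE = (y₂ − y₁)³/(4y₁y₂) = (9.45 − 1.70)³/(4×1.70×9.45) = 466/64.3 = 7.25 ft.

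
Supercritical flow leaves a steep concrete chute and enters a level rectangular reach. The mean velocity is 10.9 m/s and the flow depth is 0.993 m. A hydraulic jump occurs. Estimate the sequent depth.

Fr₁ = V₁/√(g·y₁) = 10.9/√(9.81×0.993) = 3.49.
Bélanger equation: y₂/y₁ = ½[√(1 + 8Fr₁²) − 1] = ½[√98.57 − 1] = 4.46.
y₂ = 4.46 × 0.993 = 4.43 m.

y₂ = 4.43 m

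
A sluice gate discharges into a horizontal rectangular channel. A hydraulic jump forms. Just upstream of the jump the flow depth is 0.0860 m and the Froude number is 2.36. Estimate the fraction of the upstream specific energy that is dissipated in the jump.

ΔE/E₁ = 0.151 (15.1%)

Fr₁ = 2.36 (given).
Sequent-depth ratio: y₂/y₁ = ½[√(1 + 8Fr₁²) − 1] = ½[√45.56 − 1] = 2.87.
y₂ = 2.87 × 0.0860 = 0.247 m.
E₁ = y₁(1 + Fr₁²/2) = 0.0860×(1 + 2.36²/2) = 0.325 m. ΔE = (y₂ − y₁)³/(4y₁y₂) = 0.0493 m. ΔE/E₁ = 0.0493/0.325 = 0.151.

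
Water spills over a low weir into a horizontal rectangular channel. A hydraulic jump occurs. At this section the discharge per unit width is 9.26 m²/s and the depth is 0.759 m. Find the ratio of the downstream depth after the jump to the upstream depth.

V₁ = q/y₁ = 9.26/0.759 = 12.2 m/s. Fr₁ = V₁/√(g·y₁) = 12.2/√(9.81×0.759) = 4.47.
Bélanger equation: y₂/y₁ = ½[√(1 + 8Fr₁²) − 1] = ½[√160.9 − 1] = 5.84.

y₂/y₁ = 5.84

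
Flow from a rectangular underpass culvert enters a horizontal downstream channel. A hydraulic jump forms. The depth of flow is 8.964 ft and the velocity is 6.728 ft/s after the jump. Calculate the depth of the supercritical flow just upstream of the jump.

y₁ = 2.248 ft

Fr₂ = V₂/√(g·y₂) = 6.728/√(32.2×8.964) = 0.3960.
Since the conjugate-depth ratio holds either way, y₁/y₂ = ½[√(1 + 8Fr₂²) − 1] = ½[√2.2546 − 1] = 0.2508.
y₁ = 0.2508 × 8.964 = 2.248 ft.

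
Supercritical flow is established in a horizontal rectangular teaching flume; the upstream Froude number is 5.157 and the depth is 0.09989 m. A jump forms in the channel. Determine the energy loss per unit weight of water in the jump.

Fr₁ = 5.157 (given).
Conjugate-depth relation: y₂/y₁ = ½[√(1 + 8Fr₁²) − 1] = ½[√213.76 − 1] = 6.810.
y₂ = 6.810 × 0.09989 = 0.6803 m.
V₁ = Fr₁·√(g·y₁) = 5.157×√(9.81×0.09989) = 5.105 m/s; q = V₁·y₁ = 0.5099 m²/s. V₂ = q/y₂ = 0.5099/0.6803 = 0.7496 m/s. E₁ = y₁ + V₁²/2g = 1.428 m; E₂ = y₂ + V₂²/2g = 0.7089 m. ΔE = E₁ − E₂ = 0.7192 m.

ΔE = 0.7192 m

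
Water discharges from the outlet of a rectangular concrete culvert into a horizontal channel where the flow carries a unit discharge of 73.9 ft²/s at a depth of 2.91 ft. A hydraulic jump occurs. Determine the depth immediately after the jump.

y₂ = 9.44 ft

V₁ = q/y₁ = 73.9/2.91 = 25.4 ft/s. Fr₁ = V₁/√(g·y₁) = 25.4/√(32.2×2.91) = 2.62.
Sequent-depth ratio: y₂/y₁ = ½[√(1 + 8Fr₁²) − 1] = ½[√56.06 − 1] = 3.24.
y₂ = 3.24 × 2.91 = 9.44 ft.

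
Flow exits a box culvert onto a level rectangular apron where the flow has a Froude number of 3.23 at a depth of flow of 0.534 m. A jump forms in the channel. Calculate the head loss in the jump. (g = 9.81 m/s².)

Fr₁ = 3.23 (given).
Bélanger equation: y₂/y₁ = ½[√(1 + 8Fr₁²) − 1] = ½[√84.46 − 1] = 4.10.
y₂ = 4.10 × 0.534 = 2.19 m.
Head loss: ΔE = (y₂ − y₁)³/(4y₁y₂) = (2.19 − 0.534)³/(4×0.534×2.19) = 4.52/4.67 = 0.967 m.

ΔE = 0.967 m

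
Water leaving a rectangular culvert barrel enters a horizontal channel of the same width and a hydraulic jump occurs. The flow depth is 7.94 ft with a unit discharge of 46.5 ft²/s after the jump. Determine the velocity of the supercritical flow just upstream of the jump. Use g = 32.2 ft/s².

V₂ = q/y₂ = 46.5/7.94 = 5.86 ft/s; Fr₂ = V₂/√(g·y₂) = 0.366.
The Bélanger relation is symmetric: y₁/y₂ = ½[√(1 + 8Fr₂²) − 1] = ½[√2.073 − 1] = 0.220.
y₁ = 0.220 × 7.94 = 1.75 ft.
V₁ = q/y₁ = 46.5/1.75 = 26.6 ft/s.

V₁ = 26.6 ft/s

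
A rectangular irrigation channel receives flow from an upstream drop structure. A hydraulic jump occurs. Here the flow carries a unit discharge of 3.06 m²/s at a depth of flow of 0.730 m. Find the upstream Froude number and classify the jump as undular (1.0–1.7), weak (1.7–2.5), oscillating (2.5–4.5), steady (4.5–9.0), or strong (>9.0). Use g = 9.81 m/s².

Fr₁ = 1.57; undular jump

V₁ = q/y₁ = 3.06/0.730 = 4.19 m/s. Fr₁ = V₁/√(g·y₁) = 4.19/√(9.81×0.730) = 1.57.
Fr₁ = 1.57 lies in the undular range.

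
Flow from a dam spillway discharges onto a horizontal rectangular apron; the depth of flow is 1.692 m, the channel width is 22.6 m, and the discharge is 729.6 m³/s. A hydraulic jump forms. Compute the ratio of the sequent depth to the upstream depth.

q = Q/b = 729.6/22.6 = 32.28 m²/s; V₁ = q/y₁ = 19.08 m/s. Fr₁ = V₁/√(g·y₁) = 4.683.
By Bélanger, y₂/y₁ = ½[√(1 + 8Fr₁²) − 1] = ½[√176.46 − 1] = 6.142.

y₂/y₁ = 6.142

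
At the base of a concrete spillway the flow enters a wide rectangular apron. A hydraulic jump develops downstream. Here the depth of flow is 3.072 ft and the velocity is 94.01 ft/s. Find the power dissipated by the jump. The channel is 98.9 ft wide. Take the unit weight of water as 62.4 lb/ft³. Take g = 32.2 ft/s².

P = 323794 hp

Fr₁ = V₁/√(g·y₁) = 94.01/√(32.2×3.072) = 9.452.
From the momentum equation for a rectangular channel, y₂/y₁ = ½[√(1 + 8Fr₁²) − 1] = ½[√715.76 − 1] = 12.88.
y₂ = 12.88 × 3.072 = 39.56 ft.
q = V₁·y₁ = 94.01 × 3.072 = 288.8 ft²/s. V₂ = q/y₂ = 288.8/39.56 = 7.301 ft/s. E₁ = y₁ + V₁²/2g = 140.3 ft; E₂ = y₂ + V₂²/2g = 40.39 ft. ΔE = E₁ − E₂ = 99.92 ft.
Q = q·b = 288.8 × 98.9 = 28562 cfs. P = γ·Q·ΔE/550 = 62.4 × 28562 × 99.92 / 550 = 323794 hp.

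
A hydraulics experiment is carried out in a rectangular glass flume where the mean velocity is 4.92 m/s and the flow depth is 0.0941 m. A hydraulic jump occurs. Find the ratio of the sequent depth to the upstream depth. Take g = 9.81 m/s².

Fr₁ = V₁/√(g·y₁) = 4.92/√(9.81×0.0941) = 5.12.
Sequent-depth ratio: y₂/y₁ = ½[√(1 + 8Fr₁²) − 1] = ½[√210.8 − 1] = 6.76.

y₂/y₁ = 6.76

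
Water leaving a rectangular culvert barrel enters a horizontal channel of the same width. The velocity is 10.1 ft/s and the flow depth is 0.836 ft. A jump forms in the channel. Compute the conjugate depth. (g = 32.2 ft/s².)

Fr₁ = V₁/√(g·y₁) = 10.1/√(32.2×0.836) = 1.95.
By Bélanger, y₂/y₁ = ½[√(1 + 8Fr₁²) − 1] = ½[√31.32 − 1] = 2.30.
y₂ = 2.30 × 0.836 = 1.92 ft.

y₂ = 1.92 ft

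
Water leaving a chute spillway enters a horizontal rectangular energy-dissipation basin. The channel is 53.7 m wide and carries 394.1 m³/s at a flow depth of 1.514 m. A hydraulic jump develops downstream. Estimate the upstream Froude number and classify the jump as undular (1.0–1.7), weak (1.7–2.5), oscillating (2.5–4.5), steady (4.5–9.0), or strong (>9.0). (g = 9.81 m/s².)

q = Q/b = 394.1/53.7 = 7.339 m²/s; V₁ = q/y₁ = 4.847 m/s. Fr₁ = V₁/√(g·y₁) = 1.258.
Fr₁ = 1.258 lies in the undular range.

Fr₁ = 1.258; undular jump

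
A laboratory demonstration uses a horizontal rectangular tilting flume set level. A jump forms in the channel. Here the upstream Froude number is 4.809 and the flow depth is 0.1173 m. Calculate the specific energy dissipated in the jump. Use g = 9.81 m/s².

ΔE = 0.6984 m

Fr₁ = 4.809 (given).
From the momentum equation for a rectangular channel, y₂/y₁ = ½[√(1 + 8Fr₁²) − 1] = ½[√186.01 − 1] = 6.319.
y₂ = 6.319 × 0.1173 = 0.7413 m.
Head loss: ΔE = (y₂ − y₁)³/(4y₁y₂) = (0.7413 − 0.1173)³/(4×0.1173×0.7413) = 0.2429/0.3478 = 0.6984 m.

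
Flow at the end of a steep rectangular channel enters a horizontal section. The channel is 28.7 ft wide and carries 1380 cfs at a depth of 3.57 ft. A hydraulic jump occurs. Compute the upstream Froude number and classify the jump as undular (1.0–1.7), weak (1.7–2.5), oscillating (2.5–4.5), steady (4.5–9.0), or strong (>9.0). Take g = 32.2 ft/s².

Fr₁ = 1.26; undular jump

q = Q/b = 1380/28.7 = 48.1 ft²/s; V₁ = q/y₁ = 13.5 ft/s. Fr₁ = V₁/√(g·y₁) = 1.26.
Fr₁ = 1.26 lies in the undular range.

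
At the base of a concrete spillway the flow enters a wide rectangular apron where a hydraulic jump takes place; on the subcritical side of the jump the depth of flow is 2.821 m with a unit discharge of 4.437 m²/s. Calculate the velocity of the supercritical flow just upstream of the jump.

V₁ = 10.16 m/s

V₂ = q/y₂ = 4.437/2.821 = 1.573 m/s; Fr₂ = V₂/√(g·y₂) = 0.2990.
Since the conjugate-depth ratio holds either way, y₁/y₂ = ½[√(1 + 8Fr₂²) − 1] = ½[√1.7151 − 1] = 0.1548.
y₁ = 0.1548 × 2.821 = 0.4367 m.
V₁ = q/y₁ = 4.437/0.4367 = 10.16 m/s.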